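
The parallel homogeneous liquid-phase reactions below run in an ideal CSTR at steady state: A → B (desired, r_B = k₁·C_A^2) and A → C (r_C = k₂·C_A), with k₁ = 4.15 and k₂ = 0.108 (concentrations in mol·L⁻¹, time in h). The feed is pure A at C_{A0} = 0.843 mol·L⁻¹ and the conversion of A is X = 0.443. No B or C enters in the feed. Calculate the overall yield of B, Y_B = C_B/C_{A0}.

Exit C_A = C_{A0}(1−X) = 0.843×0.557 = 0.4696 mol·L⁻¹.
In a CSTR the entire volume is at exit conditions, so r_B = 4.15×0.4696^2 = 0.9150 and r_C = 0.108×0.4696 = 0.05071.
Fraction of consumed A going to B: r_B/(r_B+r_C) = 0.9475.
C_B = 0.9475·C_{A0}·X = 0.9475×0.843×0.443 = 0.354 mol·L⁻¹; Y_B = C_B/C_{A0} = 0.420.

0.420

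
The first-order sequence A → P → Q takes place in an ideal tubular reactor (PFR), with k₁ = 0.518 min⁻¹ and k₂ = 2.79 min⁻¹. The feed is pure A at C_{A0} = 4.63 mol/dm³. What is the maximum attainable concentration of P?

0.586 mol/dm³

Evaluating C_P at τ_opt = ln(k₂/k₁)/(k₂−k₁) gives C_{P,max}/C_{A0} = (k₁/k₂)^[k₂/(k₂−k₁)].
= (0.518/2.79)^(2.79/(2.79−0.518)) = (0.1857)^(1.228) = 0.1265.
C_{P,max} = 0.1265×4.63 = 0.586 mol/dm³.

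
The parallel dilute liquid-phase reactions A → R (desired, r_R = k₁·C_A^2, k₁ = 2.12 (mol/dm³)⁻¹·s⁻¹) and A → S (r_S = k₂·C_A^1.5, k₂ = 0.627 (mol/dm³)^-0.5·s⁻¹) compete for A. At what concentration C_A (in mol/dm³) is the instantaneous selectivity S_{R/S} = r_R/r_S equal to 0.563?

0.0277 mol/dm³

S_{R/S} = (k₁/k₂)·C_A^0.5 ⇒ C_A = (S·k₂/k₁)^(2).
= (0.563×0.627/2.12)^(2) = (0.1665)^(2) = 0.0277 mol/dm³.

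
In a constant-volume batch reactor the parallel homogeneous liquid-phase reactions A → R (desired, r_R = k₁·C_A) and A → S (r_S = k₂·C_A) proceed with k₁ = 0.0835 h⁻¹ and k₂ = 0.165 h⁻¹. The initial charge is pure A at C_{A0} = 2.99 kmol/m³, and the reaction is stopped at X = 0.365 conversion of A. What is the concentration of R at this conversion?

C_A = C_{A0}(1−X) = 1.899 kmol/m³.
Both paths are first order in A, so the instantaneous fraction to R is constant: dC_R/d(−C_A) = k₁/(k₁+k₂) = 0.3360.
C_R = 0.3360·(C_{A0}−C_A) = 0.3360×1.091 = 0.367 kmol/m³.

0.367 kmol/m³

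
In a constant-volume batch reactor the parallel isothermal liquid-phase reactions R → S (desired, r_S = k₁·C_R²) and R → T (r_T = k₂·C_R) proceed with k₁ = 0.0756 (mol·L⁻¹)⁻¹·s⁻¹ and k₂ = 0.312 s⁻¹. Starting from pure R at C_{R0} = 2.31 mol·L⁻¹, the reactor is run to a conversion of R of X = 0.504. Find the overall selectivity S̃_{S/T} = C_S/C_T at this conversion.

C_R = C_{R0}(1−X) = 1.146 mol·L⁻¹.
Along a PFR/batch, dC_T/dC_R = −r_T/(r_S+r_T) = −k₂/(k₂+k₁·C_R).
Integrating from C_{R0} to C_R: C_T = (0.312/0.0756)·ln[(0.312+0.0756·2.31)/(0.312+0.0756·1.15)] = 4.127·ln(0.4866/0.3986) = 0.8234 mol·L⁻¹.
Then C_S = (C_{R0}−C_R) − C_T = 1.164 − 0.8234 = 0.3409 mol·L⁻¹.
S̃_{S/T} = C_S/C_T = 0.3409/0.8234 = 0.414.

0.414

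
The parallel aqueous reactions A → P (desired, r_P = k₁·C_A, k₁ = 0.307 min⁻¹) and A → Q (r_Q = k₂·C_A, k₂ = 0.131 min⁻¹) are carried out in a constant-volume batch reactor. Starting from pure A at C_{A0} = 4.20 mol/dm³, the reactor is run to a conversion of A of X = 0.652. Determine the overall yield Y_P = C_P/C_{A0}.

C_A = C_{A0}(1−X) = 1.462 mol/dm³.
Both paths are first order in A, so the instantaneous fraction to P is constant: dC_P/d(−C_A) = k₁/(k₁+k₂) = 0.7009.
C_P = 0.7009·(C_{A0}−C_A) = 0.7009×2.738 = 1.92 mol/dm³.
Y_P = C_P/C_{A0} = 1.919/4.20 = 0.457.

0.457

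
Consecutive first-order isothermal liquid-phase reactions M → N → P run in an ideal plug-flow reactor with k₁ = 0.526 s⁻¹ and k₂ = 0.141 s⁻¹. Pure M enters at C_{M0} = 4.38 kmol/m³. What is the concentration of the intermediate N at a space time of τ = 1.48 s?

2.11 kmol/m³

For first-order series with pure M initially, C_N(τ) = k₁C_{M0}/(k₂−k₁)·(e^(−k₁τ) − e^(−k₂τ)).
e^(−k₁τ) = e^(−0.526×1.48) = e^(−0.7785) = 0.4591; e^(−k₂τ) = e^(−0.2087) = 0.8117.
C_N = 0.526×4.38/(0.141−0.526) × (0.4591−0.8117) = (-5.984)×(-0.3526) = 2.110 kmol/m³.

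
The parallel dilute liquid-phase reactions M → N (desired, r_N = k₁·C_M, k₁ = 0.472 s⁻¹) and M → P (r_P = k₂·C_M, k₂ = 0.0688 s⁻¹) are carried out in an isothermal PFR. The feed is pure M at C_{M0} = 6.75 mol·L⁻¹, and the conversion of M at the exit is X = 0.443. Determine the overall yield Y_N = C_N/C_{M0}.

0.387

C_M = C_{M0}(1−X) = 3.760 mol·L⁻¹.
Both paths are first order in M, so the instantaneous fraction to N is constant: dC_N/d(−C_M) = k₁/(k₁+k₂) = 0.8728.
C_N = 0.8728·(C_{M0}−C_M) = 0.8728×2.990 = 2.61 mol·L⁻¹.
Y_N = C_N/C_{M0} = 2.610/6.75 = 0.387.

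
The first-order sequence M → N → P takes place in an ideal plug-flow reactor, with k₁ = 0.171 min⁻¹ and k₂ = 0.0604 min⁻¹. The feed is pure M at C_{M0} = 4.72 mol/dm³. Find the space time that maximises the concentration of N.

9.41 min

For first-order series the maximum of C_N occurs at τ_opt = ln(k₂/k₁)/(k₂−k₁).
= ln(0.0604/0.171)/(0.0604−0.171) = ln(0.3532)/-0.1106 = -1.041/-0.1106 = 9.41 min.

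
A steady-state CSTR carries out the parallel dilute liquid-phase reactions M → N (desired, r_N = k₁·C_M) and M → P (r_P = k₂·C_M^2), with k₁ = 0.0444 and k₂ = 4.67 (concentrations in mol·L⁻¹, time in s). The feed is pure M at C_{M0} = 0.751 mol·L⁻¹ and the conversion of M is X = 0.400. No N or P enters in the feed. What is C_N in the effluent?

Exit C_M = C_{M0}(1−X) = 0.751×0.600 = 0.4506 mol·L⁻¹.
In a CSTR the entire volume is at exit conditions, so r_N = 0.0444×0.4506 = 0.02001 and r_P = 4.67×0.4506^2 = 0.9482.
Fraction of consumed M going to N: r_N/(r_N+r_P) = 0.02066.
C_N = 0.02066·C_{M0}·X = 0.02066×0.751×0.400 = 0.00621 mol·L⁻¹.

0.00621 mol·L⁻¹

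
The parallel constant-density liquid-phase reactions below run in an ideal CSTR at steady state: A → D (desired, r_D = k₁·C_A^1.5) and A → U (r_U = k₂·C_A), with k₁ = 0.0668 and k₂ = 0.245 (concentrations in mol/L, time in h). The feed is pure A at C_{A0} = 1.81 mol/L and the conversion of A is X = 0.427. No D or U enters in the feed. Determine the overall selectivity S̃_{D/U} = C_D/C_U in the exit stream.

Exit C_A = C_{A0}(1−X) = 1.81×0.573 = 1.037 mol/L.
A CSTR operates uniformly at the exit composition, giving r_D = 0.07055 and r_U = 0.2541 (each k·C_A^n at C_A = 1.037).
Overall selectivity = C_D/C_U = r_Dτ/(r_Uτ) = r_D/r_U = 0.278.

0.278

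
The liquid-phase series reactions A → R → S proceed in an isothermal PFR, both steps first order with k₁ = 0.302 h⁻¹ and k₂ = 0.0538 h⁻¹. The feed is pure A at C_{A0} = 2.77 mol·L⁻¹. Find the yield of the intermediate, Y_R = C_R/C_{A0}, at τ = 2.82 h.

For first-order series with pure A initially, C_R(τ) = k₁C_{A0}/(k₂−k₁)·(e^(−k₁τ) − e^(−k₂τ)).
e^(−k₁τ) = e^(−0.302×2.82) = e^(−0.8516) = 0.4267; e^(−k₂τ) = e^(−0.1517) = 0.8592.
C_R = 0.302×2.77/(0.0538−0.302) × (0.4267−0.8592) = (-3.370)×(-0.4325) = 1.458 mol·L⁻¹.
Y_R = C_R/C_{A0} = 1.458/2.77 = 0.526.

0.526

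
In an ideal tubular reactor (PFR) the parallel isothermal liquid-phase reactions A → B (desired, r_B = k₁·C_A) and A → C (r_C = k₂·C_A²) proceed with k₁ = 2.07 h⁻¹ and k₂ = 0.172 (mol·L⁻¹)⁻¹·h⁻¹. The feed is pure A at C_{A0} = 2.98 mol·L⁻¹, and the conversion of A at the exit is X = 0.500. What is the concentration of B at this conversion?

1.26 mol·L⁻¹

C_A = C_{A0}(1−X) = 1.490 mol·L⁻¹.
Along a PFR/batch, dC_B/dC_A = −r_B/(r_B+r_C) = −k₁/(k₁+k₂·C_A).
Integrating from C_{A0} to C_A: C_B = (2.07/0.172)·ln[(2.07+0.172·2.98)/(2.07+0.172·1.49)] = 12.03·ln(2.583/2.326) = 1.258 mol·L⁻¹.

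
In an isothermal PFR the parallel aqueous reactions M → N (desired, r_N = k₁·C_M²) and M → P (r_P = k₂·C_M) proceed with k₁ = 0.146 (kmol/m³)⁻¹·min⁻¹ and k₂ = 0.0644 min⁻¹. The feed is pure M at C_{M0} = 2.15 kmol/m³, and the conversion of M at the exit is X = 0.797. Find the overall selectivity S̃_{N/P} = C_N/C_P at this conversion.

2.59

C_M = C_{M0}(1−X) = 0.4364 kmol/m³.
Along a PFR/batch, dC_P/dC_M = −r_P/(r_N+r_P) = −k₂/(k₂+k₁·C_M).
Integrating from C_{M0} to C_M: C_P = (0.0644/0.146)·ln[(0.0644+0.146·2.15)/(0.0644+0.146·0.436)] = 0.4411·ln(0.3783/0.1281) = 0.4776 kmol/m³.
Then C_N = (C_{M0}−C_M) − C_P = 1.714 − 0.4776 = 1.236 kmol/m³.
S̃_{N/P} = C_N/C_P = 1.236/0.4776 = 2.59.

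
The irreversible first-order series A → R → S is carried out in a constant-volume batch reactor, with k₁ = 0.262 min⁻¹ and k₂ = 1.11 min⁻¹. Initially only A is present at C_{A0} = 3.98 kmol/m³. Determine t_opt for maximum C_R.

1.70 min

For first-order series the maximum of C_R occurs at t_opt = ln(k₂/k₁)/(k₂−k₁).
= ln(1.11/0.262)/(1.11−0.262) = ln(4.237)/0.8480 = 1.444/0.8480 = 1.70 min.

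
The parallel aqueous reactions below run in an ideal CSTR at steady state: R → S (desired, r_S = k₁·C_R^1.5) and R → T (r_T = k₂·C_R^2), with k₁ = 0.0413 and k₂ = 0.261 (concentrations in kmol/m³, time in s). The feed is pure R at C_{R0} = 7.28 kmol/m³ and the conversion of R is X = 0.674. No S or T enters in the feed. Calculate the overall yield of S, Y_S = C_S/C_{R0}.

Exit C_R = C_{R0}(1−X) = 7.28×0.326 = 2.373 kmol/m³.
In a CSTR the entire volume is at exit conditions, so r_S = 0.0413×2.373^1.5 = 0.1510 and r_T = 0.261×2.373^2 = 1.470.
Fraction of consumed R going to S: r_S/(r_S+r_T) = 0.09315.
C_S = 0.09315·C_{R0}·X = 0.09315×7.28×0.674 = 0.457 kmol/m³; Y_S = C_S/C_{R0} = 0.0628.

0.0628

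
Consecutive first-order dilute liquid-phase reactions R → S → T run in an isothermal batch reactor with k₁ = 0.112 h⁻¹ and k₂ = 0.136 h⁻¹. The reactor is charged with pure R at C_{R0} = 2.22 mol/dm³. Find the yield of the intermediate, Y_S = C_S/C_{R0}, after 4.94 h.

The intermediate concentration in a first-order A→B→C sequence is C_S = k₁C_{R0}(e^(−k₁t) − e^(−k₂t))/(k₂−k₁).
e^(−k₁t) = e^(−0.112×4.94) = e^(−0.5533) = 0.5751; e^(−k₂t) = e^(−0.6718) = 0.5108.
C_S = 0.112×2.22/(0.136−0.112) × (0.5751−0.5108) = 10.36×0.06429 = 0.6661 mol/dm³.
Y_S = C_S/C_{R0} = 0.6661/2.22 = 0.300.

0.300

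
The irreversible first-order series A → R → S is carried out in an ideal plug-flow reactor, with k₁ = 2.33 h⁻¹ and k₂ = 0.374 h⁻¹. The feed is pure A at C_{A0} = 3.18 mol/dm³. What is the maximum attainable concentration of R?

2.24 mol/dm³

Evaluating C_R at τ_opt = ln(k₂/k₁)/(k₂−k₁) gives C_{R,max}/C_{A0} = (k₁/k₂)^[k₂/(k₂−k₁)].
= (2.33/0.374)^(0.374/(0.374−2.33)) = (6.230)^(-0.1912) = 0.7048.
C_{R,max} = 0.7048×3.18 = 2.24 mol/dm³.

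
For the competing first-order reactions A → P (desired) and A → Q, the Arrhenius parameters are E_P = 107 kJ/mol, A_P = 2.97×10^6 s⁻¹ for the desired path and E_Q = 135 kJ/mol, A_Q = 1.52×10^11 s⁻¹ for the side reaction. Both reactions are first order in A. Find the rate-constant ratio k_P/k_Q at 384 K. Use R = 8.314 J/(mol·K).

With equal orders, S_{P/Q} = k_P/k_Q = (A_P/A_Q)·exp[(E_Q−E_P)/(RT)].
(E_Q−E_P)/(RT) = (135−107)×10³/(8.314×384) = 28000/3193 = 8.770.
k_P/k_Q = (2.97×10^6/1.52×10^11)·exp(8.770) = 1.954×10^-5 × 6440 = 0.126.

0.126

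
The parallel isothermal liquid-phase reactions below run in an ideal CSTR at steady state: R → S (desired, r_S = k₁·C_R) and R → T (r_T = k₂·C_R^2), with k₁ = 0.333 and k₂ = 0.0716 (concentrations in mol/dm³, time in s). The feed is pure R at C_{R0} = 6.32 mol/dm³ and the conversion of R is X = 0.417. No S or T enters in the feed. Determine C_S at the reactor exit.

Exit C_R = C_{R0}(1−X) = 6.32×0.583 = 3.685 mol/dm³.
A CSTR operates uniformly at the exit composition, giving r_S = 1.227 and r_T = 0.9720 (each k·C_R^n at C_R = 3.685).
Fraction of consumed R going to S: r_S/(r_S+r_T) = 0.5580.
C_S = 0.5580·C_{R0}·X = 0.5580×6.32×0.417 = 1.47 mol/dm³.

1.47 mol/dm³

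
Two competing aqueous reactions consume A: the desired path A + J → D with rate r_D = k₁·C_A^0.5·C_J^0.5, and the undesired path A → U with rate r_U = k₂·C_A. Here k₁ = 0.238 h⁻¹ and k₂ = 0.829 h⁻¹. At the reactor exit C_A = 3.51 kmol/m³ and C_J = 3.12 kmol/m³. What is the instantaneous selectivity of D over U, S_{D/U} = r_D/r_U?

0.271

S_{D/U} = r_D/r_U = (k₁·C_A^0.5·C_J^0.5)/(k₂·C_A) = (k₁/k₂)·C_A^-0.5·C_J^0.5.
= (0.238×3.510^0.5×3.120^0.5) / (0.829×3.510) = 0.7876/2.910 = 0.271.
The undesired path is higher order in A, so low C_A (CSTR or dilute feed) favours D.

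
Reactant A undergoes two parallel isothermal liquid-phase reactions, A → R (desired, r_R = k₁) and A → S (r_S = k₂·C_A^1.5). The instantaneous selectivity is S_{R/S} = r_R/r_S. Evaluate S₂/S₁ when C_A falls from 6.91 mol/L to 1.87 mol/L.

S_{R/S} = (k₁/k₂)·C_A^-1.5, so S₂/S₁ = (C_{A,2}/C_{A,1})^-1.5.
= (1.87/6.91)^(-1.5) = (0.2706)^(-1.5) = 7.10.
Selectivity toward R rises as C_A falls — low-concentration operation is favoured.

7.10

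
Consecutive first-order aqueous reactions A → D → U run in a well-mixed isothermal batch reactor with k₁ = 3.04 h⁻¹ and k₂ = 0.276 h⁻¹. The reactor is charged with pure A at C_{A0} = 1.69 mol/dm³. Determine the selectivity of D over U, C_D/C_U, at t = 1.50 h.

The intermediate concentration in a first-order A→B→C sequence is C_D = k₁C_{A0}(e^(−k₁t) − e^(−k₂t))/(k₂−k₁).
e^(−k₁t) = e^(−3.04×1.50) = e^(−4.560) = 0.01046; e^(−k₂t) = e^(−0.4140) = 0.6610.
C_D = 3.04×1.69/(0.276−3.04) × (0.01046−0.6610) = (-1.859)×(-0.6505) = 1.209 mol/dm³.
C_A = C_{A0}e^(−k₁t) = 0.01768 mol/dm³, so C_U = C_{A0}−C_A−C_D = 0.4631 mol/dm³; C_D/C_U = 2.61.

2.61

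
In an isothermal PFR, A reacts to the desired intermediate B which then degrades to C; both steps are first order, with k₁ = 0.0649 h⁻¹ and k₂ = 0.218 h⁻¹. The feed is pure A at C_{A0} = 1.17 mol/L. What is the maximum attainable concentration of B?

0.208 mol/L

At the optimum, C_{B,max}/C_{A0} = (k₁/k₂)^[k₂/(k₂−k₁)].
= (0.0649/0.218)^(0.218/(0.218−0.0649)) = (0.2977)^(1.424) = 0.1781.
C_{B,max} = 0.1781×1.17 = 0.208 mol/L.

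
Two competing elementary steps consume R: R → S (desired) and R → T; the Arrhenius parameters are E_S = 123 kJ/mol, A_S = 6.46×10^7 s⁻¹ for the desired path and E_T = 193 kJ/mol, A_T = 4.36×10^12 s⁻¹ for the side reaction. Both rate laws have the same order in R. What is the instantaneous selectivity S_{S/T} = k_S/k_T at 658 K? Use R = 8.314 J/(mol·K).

Since both paths have the same order in R, the concentration cancels and S_{S/T} = k_S/k_T = (A_S/A_T)·exp[(E_T−E_S)/(RT)].
(E_T−E_S)/(RT) = (193−123)×10³/(8.314×658) = 70000/5471 = 12.80.
k_S/k_T = (6.46×10^7/4.36×10^12)·exp(12.80) = 1.482×10^-5 × 3.606×10^5 = 5.34.
Since E_S < E_T, lowering the temperature improves selectivity toward S.

5.34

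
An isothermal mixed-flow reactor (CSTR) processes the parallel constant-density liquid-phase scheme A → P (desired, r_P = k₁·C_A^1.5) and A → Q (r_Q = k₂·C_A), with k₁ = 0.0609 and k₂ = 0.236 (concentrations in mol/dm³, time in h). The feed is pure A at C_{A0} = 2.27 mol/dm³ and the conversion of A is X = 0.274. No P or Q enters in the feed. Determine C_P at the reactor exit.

Exit C_A = C_{A0}(1−X) = 2.27×0.726 = 1.648 mol/dm³.
In a CSTR the entire volume is at exit conditions, so r_P = 0.0609×1.648^1.5 = 0.1288 and r_Q = 0.236×1.648 = 0.3889.
Fraction of consumed A going to P: r_P/(r_P+r_Q) = 0.2488.
C_P = 0.2488·C_{A0}·X = 0.2488×2.27×0.274 = 0.155 mol/dm³.

0.155 mol/dm³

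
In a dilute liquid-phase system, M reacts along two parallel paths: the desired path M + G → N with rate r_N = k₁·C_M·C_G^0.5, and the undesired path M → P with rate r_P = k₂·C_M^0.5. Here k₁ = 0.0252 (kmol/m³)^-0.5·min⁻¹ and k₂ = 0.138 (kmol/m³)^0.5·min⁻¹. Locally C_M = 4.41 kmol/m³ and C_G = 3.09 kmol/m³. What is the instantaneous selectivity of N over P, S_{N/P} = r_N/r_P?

0.674

S_{N/P} = r_N/r_P = (k₁·C_M·C_G^0.5)/(k₂·C_M^0.5) = (k₁/k₂)·C_M^0.5·C_G^0.5.
= (0.0252×4.410×3.090^0.5) / (0.138×4.410^0.5) = 0.1954/0.2898 = 0.674.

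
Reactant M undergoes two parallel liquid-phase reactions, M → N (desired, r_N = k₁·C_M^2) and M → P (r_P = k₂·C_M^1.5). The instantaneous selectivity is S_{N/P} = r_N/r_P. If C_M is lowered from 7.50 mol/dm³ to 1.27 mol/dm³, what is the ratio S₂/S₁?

S_{N/P} = (k₁/k₂)·C_M^0.5, so S₂/S₁ = (C_{M,2}/C_{M,1})^0.5.
= (1.27/7.50)^0.5 = (0.1693)^0.5 = 0.412.

0.412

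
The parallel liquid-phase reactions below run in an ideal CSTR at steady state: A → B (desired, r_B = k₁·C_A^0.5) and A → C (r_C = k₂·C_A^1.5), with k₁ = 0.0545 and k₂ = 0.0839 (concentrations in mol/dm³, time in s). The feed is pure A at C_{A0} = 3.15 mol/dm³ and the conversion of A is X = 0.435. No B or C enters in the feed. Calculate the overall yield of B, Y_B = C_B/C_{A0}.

0.116

Exit C_A = C_{A0}(1−X) = 3.15×0.565 = 1.780 mol/dm³.
Rates in a CSTR are evaluated at the outlet concentration: r_B = 0.0545×1.780^0.5 = 0.07271, r_C = 0.0839×1.780^1.5 = 0.1992.
Fraction of consumed A going to B: r_B/(r_B+r_C) = 0.2674.
C_B = 0.2674·C_{A0}·X = 0.2674×3.15×0.435 = 0.366 mol/dm³; Y_B = C_B/C_{A0} = 0.116.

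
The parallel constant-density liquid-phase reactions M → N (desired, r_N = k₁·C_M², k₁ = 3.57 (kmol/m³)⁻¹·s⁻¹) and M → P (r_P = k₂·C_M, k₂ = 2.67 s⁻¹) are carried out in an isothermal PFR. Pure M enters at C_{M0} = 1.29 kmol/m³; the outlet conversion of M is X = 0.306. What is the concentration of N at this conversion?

C_M = C_{M0}(1−X) = 0.8953 kmol/m³.
Along a PFR/batch, dC_P/dC_M = −r_P/(r_N+r_P) = −k₂/(k₂+k₁·C_M).
Integrating from C_{M0} to C_M: C_P = (2.67/3.57)·ln[(2.67+3.57·1.29)/(2.67+3.57·0.895)] = 0.7479·ln(7.275/5.866) = 0.1610 kmol/m³.
Then C_N = (C_{M0}−C_M) − C_P = 0.3947 − 0.1610 = 0.2337 kmol/m³.

0.234 kmol/m³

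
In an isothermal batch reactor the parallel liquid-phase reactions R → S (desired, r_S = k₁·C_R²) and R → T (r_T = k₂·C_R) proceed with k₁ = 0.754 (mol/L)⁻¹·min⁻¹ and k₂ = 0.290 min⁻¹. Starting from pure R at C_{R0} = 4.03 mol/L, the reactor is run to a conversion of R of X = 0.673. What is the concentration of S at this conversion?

2.35 mol/L

C_R = C_{R0}(1−X) = 1.318 mol/L.
Along a PFR/batch, dC_T/dC_R = −r_T/(r_S+r_T) = −k₂/(k₂+k₁·C_R).
Integrating from C_{R0} to C_R: C_T = (0.290/0.754)·ln[(0.290+0.754·4.03)/(0.290+0.754·1.32)] = 0.3846·ln(3.329/1.284) = 0.3665 mol/L.
Then C_S = (C_{R0}−C_R) − C_T = 2.712 − 0.3665 = 2.346 mol/L.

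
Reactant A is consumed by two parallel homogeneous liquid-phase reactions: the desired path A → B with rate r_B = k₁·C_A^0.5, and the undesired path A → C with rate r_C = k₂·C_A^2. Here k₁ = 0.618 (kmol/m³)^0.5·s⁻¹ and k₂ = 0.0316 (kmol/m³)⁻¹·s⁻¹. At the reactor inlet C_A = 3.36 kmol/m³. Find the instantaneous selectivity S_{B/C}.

3.18

S_{B/C} = r_B/r_C = (k₁·C_A^0.5)/(k₂·C_A^2) = (k₁/k₂)·C_A^-1.5.
= (0.618×3.360^0.5) / (0.0316×3.360^2) = 1.133/0.3568 = 3.18.
The undesired path is higher order in A, so low C_A (CSTR or dilute feed) favours B.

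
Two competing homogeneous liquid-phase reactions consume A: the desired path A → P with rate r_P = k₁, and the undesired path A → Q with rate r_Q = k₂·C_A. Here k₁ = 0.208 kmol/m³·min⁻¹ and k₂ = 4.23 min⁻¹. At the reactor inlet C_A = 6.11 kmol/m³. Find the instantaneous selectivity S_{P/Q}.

0.00805

S_{P/Q} = r_P/r_Q = (k₁)/(k₂·C_A) = (k₁/k₂)·C_A⁻¹.
= (0.208) / (4.23×6.110) = 0.2080/25.85 = 0.00805.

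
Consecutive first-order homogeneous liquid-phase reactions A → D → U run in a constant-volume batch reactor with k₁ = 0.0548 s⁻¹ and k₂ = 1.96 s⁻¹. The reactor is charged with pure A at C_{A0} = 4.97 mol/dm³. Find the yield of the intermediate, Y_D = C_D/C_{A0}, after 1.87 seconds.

0.0252

The intermediate concentration in a first-order A→B→C sequence is C_D = k₁C_{A0}(e^(−k₁t) − e^(−k₂t))/(k₂−k₁).
e^(−k₁t) = e^(−0.0548×1.87) = e^(−0.1025) = 0.9026; e^(−k₂t) = e^(−3.665) = 0.02560.
C_D = 0.0548×4.97/(1.96−0.0548) × (0.9026−0.02560) = 0.1430×0.8770 = 0.1254 mol/dm³.
Y_D = C_D/C_{A0} = 0.1254/4.97 = 0.0252.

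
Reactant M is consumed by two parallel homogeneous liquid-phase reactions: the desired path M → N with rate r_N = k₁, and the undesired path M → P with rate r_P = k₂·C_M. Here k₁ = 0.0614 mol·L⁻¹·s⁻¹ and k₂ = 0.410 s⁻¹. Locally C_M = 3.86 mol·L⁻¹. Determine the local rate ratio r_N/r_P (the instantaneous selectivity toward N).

S_{N/P} = r_N/r_P = (k₁)/(k₂·C_M) = (k₁/k₂)·C_M⁻¹.
= (0.0614) / (0.410×3.860) = 0.06140/1.583 = 0.0388.

0.0388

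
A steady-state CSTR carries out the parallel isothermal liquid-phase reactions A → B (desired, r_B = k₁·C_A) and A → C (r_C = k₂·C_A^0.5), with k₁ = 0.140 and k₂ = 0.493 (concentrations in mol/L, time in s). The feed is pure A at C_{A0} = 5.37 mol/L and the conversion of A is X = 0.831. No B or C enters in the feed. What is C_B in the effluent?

Exit C_A = C_{A0}(1−X) = 5.37×0.169 = 0.9075 mol/L.
In a CSTR the entire volume is at exit conditions, so r_B = 0.140×0.9075 = 0.1271 and r_C = 0.493×0.9075^0.5 = 0.4697.
Fraction of consumed A going to B: r_B/(r_B+r_C) = 0.2129.
C_B = 0.2129·C_{A0}·X = 0.2129×5.37×0.831 = 0.950 mol/L.

0.950 mol/L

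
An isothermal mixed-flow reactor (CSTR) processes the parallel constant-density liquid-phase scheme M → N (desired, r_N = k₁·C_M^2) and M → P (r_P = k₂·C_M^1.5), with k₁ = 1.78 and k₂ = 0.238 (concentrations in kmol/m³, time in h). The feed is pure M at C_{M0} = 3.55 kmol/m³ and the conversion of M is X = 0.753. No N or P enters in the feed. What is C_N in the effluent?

2.34 kmol/m³

Exit C_M = C_{M0}(1−X) = 3.55×0.247 = 0.8768 kmol/m³.
In a CSTR the entire volume is at exit conditions, so r_N = 1.78×0.8768^2 = 1.369 and r_P = 0.238×0.8768^1.5 = 0.1954.
Fraction of consumed M going to N: r_N/(r_N+r_P) = 0.8751.
C_N = 0.8751·C_{M0}·X = 0.8751×3.55×0.753 = 2.34 kmol/m³.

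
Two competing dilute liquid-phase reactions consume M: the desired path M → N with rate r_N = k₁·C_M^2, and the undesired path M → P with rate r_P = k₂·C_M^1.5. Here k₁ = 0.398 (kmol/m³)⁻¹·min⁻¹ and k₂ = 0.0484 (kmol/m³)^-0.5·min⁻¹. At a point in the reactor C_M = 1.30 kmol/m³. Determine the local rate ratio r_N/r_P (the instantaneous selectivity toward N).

S_{N/P} = r_N/r_P = (k₁·C_M^2)/(k₂·C_M^1.5) = (k₁/k₂)·C_M^0.5.
= (0.398×1.300^2) / (0.0484×1.300^1.5) = 0.6726/0.07174 = 9.38.

9.38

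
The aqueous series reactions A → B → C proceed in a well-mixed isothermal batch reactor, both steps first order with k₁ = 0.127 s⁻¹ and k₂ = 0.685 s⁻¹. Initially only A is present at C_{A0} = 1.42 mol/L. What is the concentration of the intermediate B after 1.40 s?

The intermediate concentration in a first-order A→B→C sequence is C_B = k₁C_{A0}(e^(−k₁t) − e^(−k₂t))/(k₂−k₁).
e^(−k₁t) = e^(−0.127×1.40) = e^(−0.1778) = 0.8371; e^(−k₂t) = e^(−0.9590) = 0.3833.
C_B = 0.127×1.42/(0.685−0.127) × (0.8371−0.3833) = 0.3232×0.4538 = 0.1467 mol/L.

0.147 mol/L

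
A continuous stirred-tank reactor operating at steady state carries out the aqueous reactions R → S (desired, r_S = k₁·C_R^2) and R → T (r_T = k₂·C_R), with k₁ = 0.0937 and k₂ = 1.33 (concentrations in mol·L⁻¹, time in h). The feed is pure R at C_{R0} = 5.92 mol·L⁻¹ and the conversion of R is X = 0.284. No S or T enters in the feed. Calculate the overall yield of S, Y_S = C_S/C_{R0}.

Exit C_R = C_{R0}(1−X) = 5.92×0.716 = 4.239 mol·L⁻¹.
In a CSTR the entire volume is at exit conditions, so r_S = 0.0937×4.239^2 = 1.683 and r_T = 1.33×4.239 = 5.637.
Fraction of consumed R going to S: r_S/(r_S+r_T) = 0.2300.
C_S = 0.2300·C_{R0}·X = 0.2300×5.92×0.284 = 0.387 mol·L⁻¹; Y_S = C_S/C_{R0} = 0.0653.

0.0653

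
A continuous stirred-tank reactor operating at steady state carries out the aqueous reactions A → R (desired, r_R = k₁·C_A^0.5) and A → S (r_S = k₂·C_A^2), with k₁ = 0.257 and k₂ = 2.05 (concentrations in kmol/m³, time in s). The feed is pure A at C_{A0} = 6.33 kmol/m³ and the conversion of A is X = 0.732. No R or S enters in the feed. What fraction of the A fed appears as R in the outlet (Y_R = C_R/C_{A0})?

Exit C_A = C_{A0}(1−X) = 6.33×0.268 = 1.696 kmol/m³.
In a CSTR the entire volume is at exit conditions, so r_R = 0.257×1.696^0.5 = 0.3347 and r_S = 2.05×1.696^2 = 5.900.
Fraction of consumed A going to R: r_R/(r_R+r_S) = 0.05369.
C_R = 0.05369·C_{A0}·X = 0.05369×6.33×0.732 = 0.249 kmol/m³; Y_R = C_R/C_{A0} = 0.0393.

0.0393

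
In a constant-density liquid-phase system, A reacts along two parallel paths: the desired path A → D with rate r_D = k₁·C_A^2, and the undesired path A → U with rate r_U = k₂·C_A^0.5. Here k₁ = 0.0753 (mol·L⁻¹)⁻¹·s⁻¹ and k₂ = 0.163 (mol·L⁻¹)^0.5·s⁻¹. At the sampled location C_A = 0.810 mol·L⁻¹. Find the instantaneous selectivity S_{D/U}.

0.337

S_{D/U} = r_D/r_U = (k₁·C_A^2)/(k₂·C_A^0.5) = (k₁/k₂)·C_A^1.5.
= (0.0753×0.8100^2) / (0.163×0.8100^0.5) = 0.04940/0.1467 = 0.337.
Since the desired path is higher order in A, keeping C_A high (PFR or concentrated feed) favours D.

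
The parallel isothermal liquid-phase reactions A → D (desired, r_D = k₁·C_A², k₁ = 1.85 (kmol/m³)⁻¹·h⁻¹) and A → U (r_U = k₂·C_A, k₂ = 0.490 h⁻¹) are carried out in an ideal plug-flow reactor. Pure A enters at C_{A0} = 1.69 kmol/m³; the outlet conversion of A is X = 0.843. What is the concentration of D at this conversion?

1.08 kmol/m³

C_A = C_{A0}(1−X) = 0.2653 kmol/m³.
Along a PFR/batch, dC_U/dC_A = −r_U/(r_D+r_U) = −k₂/(k₂+k₁·C_A).
Integrating from C_{A0} to C_A: C_U = (0.490/1.85)·ln[(0.490+1.85·1.69)/(0.490+1.85·0.265)] = 0.2649·ln(3.617/0.9809) = 0.3456 kmol/m³.
Then C_D = (C_{A0}−C_A) − C_U = 1.425 − 0.3456 = 1.079 kmol/m³.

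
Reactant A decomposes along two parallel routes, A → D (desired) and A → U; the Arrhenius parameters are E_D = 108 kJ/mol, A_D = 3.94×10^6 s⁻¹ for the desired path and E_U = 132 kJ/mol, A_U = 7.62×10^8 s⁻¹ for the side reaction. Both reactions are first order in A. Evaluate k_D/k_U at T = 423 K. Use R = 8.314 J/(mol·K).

Since both paths have the same order in A, the concentration cancels and S_{D/U} = k_D/k_U = (A_D/A_U)·exp[(E_U−E_D)/(RT)].
(E_U−E_D)/(RT) = (132−108)×10³/(8.314×423) = 24000/3517 = 6.824.
k_D/k_U = (3.94×10^6/7.62×10^8)·exp(6.824) = 0.005171 × 920.0 = 4.76.
Since E_D < E_U, lowering the temperature improves selectivity toward D.

4.76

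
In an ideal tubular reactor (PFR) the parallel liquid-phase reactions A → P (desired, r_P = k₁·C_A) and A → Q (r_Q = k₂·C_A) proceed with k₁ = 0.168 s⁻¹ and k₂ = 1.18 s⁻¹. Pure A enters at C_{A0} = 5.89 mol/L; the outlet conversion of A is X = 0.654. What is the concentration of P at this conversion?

0.480 mol/L

C_A = C_{A0}(1−X) = 2.038 mol/L.
Both paths are first order in A, so the instantaneous fraction to P is constant: dC_P/d(−C_A) = k₁/(k₁+k₂) = 0.1246.
C_P = 0.1246·(C_{A0}−C_A) = 0.1246×3.852 = 0.480 mol/L.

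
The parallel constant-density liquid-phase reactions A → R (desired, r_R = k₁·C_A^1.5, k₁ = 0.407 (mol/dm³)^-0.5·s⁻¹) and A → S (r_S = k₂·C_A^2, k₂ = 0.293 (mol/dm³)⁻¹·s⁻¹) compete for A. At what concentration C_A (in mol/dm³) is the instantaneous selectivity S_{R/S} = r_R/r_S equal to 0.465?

S_{R/S} = (k₁/k₂)·C_A^-0.5 ⇒ C_A = (S·k₂/k₁)^(-2).
= (0.465×0.293/0.407)^(-2) = (0.3348)^(-2) = 8.92 mol/dm³.

8.92 mol/dm³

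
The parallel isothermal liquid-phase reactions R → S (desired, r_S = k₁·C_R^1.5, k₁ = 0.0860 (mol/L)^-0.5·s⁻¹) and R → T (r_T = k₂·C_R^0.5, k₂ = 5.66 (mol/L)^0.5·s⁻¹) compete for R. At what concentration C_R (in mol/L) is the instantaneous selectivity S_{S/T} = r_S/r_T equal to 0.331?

21.8 mol/L

S_{S/T} = (k₁/k₂)·C_R ⇒ C_R = S·k₂/k₁.
= 0.331×5.66/0.0860 = 21.8 mol/L.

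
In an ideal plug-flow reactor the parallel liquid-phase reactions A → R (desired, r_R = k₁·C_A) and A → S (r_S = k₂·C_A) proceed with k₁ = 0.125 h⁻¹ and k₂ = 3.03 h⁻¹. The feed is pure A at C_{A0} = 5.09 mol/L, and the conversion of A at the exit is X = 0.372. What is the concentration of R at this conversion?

0.0750 mol/L

C_A = C_{A0}(1−X) = 3.197 mol/L.
Both paths are first order in A, so the instantaneous fraction to R is constant: dC_R/d(−C_A) = k₁/(k₁+k₂) = 0.03962.
C_R = 0.03962·(C_{A0}−C_A) = 0.03962×1.893 = 0.0750 mol/L.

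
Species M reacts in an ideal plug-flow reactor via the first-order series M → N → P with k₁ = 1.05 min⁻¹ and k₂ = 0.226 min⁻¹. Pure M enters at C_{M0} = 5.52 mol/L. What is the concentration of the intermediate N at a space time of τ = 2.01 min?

For first-order series with pure M initially, C_N(τ) = k₁C_{M0}/(k₂−k₁)·(e^(−k₁τ) − e^(−k₂τ)).
e^(−k₁τ) = e^(−1.05×2.01) = e^(−2.111) = 0.1212; e^(−k₂τ) = e^(−0.4543) = 0.6349.
C_N = 1.05×5.52/(0.226−1.05) × (0.1212−0.6349) = (-7.034)×(-0.5137) = 3.614 mol/L.

3.61 mol/L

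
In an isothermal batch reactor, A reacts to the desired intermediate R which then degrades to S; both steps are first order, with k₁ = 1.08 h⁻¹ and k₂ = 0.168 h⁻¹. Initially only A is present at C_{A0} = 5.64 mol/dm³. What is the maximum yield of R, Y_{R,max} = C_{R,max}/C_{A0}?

At the optimum, C_{R,max}/C_{A0} = (k₁/k₂)^[k₂/(k₂−k₁)].
= (1.08/0.168)^(0.168/(0.168−1.08)) = (6.429)^(-0.1842) = 0.7098.

0.710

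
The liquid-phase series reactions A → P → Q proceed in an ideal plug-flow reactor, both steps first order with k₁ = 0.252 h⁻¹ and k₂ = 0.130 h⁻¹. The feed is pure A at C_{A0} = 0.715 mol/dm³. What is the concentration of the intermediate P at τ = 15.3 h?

Solving the coupled first-order balances gives C_P(τ) = [k₁/(k₂−k₁)]·C_{A0}·(e^(−k₁τ) − e^(−k₂τ)).
e^(−k₁τ) = e^(−0.252×15.3) = e^(−3.856) = 0.02116; e^(−k₂τ) = e^(−1.989) = 0.1368.
C_P = 0.252×0.715/(0.130−0.252) × (0.02116−0.1368) = (-1.477)×(-0.1157) = 0.1708 mol/dm³.

0.171 mol/dm³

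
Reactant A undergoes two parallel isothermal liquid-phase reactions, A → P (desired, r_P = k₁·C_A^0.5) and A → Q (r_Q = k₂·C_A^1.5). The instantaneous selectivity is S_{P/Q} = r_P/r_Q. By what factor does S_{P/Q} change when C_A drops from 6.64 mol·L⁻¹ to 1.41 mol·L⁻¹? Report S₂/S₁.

S_{P/Q} = (k₁/k₂)·C_A⁻¹, so S₂/S₁ = (C_{A,2}/C_{A,1})⁻¹.
= 6.64/1.41 = 4.71.

4.71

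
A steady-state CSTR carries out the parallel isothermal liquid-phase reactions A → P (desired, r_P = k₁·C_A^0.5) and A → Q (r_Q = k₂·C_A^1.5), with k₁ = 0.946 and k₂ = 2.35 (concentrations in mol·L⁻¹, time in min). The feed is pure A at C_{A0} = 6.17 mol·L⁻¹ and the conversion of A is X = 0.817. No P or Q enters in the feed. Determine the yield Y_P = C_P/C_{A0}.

Exit C_A = C_{A0}(1−X) = 6.17×0.183 = 1.129 mol·L⁻¹.
Rates in a CSTR are evaluated at the outlet concentration: r_P = 0.946×1.129^0.5 = 1.005, r_Q = 2.35×1.129^1.5 = 2.820.
Fraction of consumed A going to P: r_P/(r_P+r_Q) = 0.2628.
C_P = 0.2628·C_{A0}·X = 0.2628×6.17×0.817 = 1.32 mol·L⁻¹; Y_P = C_P/C_{A0} = 0.215.

0.215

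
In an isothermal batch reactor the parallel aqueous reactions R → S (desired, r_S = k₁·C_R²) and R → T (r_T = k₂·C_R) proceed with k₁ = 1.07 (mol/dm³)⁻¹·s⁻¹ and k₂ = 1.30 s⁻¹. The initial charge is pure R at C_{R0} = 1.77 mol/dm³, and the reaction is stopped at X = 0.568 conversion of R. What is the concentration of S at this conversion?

C_R = C_{R0}(1−X) = 0.7646 mol/dm³.
Along a PFR/batch, dC_T/dC_R = −r_T/(r_S+r_T) = −k₂/(k₂+k₁·C_R).
Integrating from C_{R0} to C_R: C_T = (1.30/1.07)·ln[(1.30+1.07·1.77)/(1.30+1.07·0.765)] = 1.215·ln(3.194/2.118) = 0.4990 mol/dm³.
Then C_S = (C_{R0}−C_R) − C_T = 1.005 − 0.4990 = 0.5064 mol/dm³.

0.506 mol/dm³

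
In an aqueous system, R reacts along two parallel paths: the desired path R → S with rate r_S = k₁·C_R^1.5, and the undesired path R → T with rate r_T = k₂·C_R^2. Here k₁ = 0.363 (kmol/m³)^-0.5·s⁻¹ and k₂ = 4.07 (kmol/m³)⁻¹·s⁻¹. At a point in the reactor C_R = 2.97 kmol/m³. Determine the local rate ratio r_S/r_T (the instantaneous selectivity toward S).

0.0518

S_{S/T} = r_S/r_T = (k₁·C_R^1.5)/(k₂·C_R^2) = (k₁/k₂)·C_R^-0.5.
= (0.363×2.970^1.5) / (4.07×2.970^2) = 1.858/35.90 = 0.0518.
The undesired path is higher order in R, so low C_R (CSTR or dilute feed) favours S.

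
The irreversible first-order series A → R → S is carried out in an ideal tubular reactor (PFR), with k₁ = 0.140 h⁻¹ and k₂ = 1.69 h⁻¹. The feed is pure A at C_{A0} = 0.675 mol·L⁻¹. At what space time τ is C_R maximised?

1.61 h

Setting dC_R/dτ = 0 gives τ_opt = ln(k₂/k₁)/(k₂−k₁).
= ln(1.69/0.140)/(1.69−0.140) = ln(12.07)/1.550 = 2.491/1.550 = 1.61 h.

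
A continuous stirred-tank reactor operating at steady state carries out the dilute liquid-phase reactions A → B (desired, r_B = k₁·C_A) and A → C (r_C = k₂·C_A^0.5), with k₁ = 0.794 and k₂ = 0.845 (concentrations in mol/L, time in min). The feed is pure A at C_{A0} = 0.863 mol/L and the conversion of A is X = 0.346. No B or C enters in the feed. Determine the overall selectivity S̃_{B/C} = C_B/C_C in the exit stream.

Exit C_A = C_{A0}(1−X) = 0.863×0.654 = 0.5644 mol/L.
In a CSTR the entire volume is at exit conditions, so r_B = 0.794×0.5644 = 0.4481 and r_C = 0.845×0.5644^0.5 = 0.6348.
Overall selectivity = C_B/C_C = r_Bτ/(r_Cτ) = r_B/r_C = 0.706.

0.706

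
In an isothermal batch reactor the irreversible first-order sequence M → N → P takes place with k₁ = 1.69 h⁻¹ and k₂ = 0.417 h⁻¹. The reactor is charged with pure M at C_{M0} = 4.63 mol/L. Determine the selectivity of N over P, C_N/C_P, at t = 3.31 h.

The intermediate concentration in a first-order A→B→C sequence is C_N = k₁C_{M0}(e^(−k₁t) − e^(−k₂t))/(k₂−k₁).
e^(−k₁t) = e^(−1.69×3.31) = e^(−5.594) = 0.003720; e^(−k₂t) = e^(−1.380) = 0.2515.
C_N = 1.69×4.63/(0.417−1.69) × (0.003720−0.2515) = (-6.147)×(-0.2478) = 1.523 mol/L.
C_M = C_{M0}e^(−k₁t) = 0.01723 mol/L, so C_P = C_{M0}−C_M−C_N = 3.090 mol/L; C_N/C_P = 0.493.

0.493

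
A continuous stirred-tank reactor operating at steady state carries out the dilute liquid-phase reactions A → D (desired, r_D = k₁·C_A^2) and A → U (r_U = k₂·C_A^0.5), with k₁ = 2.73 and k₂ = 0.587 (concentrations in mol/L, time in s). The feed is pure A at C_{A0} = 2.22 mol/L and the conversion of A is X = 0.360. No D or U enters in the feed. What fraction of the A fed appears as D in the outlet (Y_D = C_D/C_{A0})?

Exit C_A = C_{A0}(1−X) = 2.22×0.640 = 1.421 mol/L.
Rates in a CSTR are evaluated at the outlet concentration: r_D = 2.73×1.421^2 = 5.511, r_U = 0.587×1.421^0.5 = 0.6997.
Fraction of consumed A going to D: r_D/(r_D+r_U) = 0.8873.
C_D = 0.8873·C_{A0}·X = 0.8873×2.22×0.360 = 0.709 mol/L; Y_D = C_D/C_{A0} = 0.319.

0.319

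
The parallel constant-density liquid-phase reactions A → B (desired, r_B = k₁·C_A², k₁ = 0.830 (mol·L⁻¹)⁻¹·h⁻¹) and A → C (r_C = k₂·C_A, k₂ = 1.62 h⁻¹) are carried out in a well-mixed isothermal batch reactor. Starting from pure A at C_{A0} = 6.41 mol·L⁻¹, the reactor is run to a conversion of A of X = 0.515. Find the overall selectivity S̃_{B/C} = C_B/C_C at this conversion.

2.37

C_A = C_{A0}(1−X) = 3.109 mol·L⁻¹.
Along a PFR/batch, dC_C/dC_A = −r_C/(r_B+r_C) = −k₂/(k₂+k₁·C_A).
Integrating from C_{A0} to C_A: C_C = (1.62/0.830)·ln[(1.62+0.830·6.41)/(1.62+0.830·3.11)] = 1.952·ln(6.940/4.200) = 0.9802 mol·L⁻¹.
Then C_B = (C_{A0}−C_A) − C_C = 3.301 − 0.9802 = 2.321 mol·L⁻¹.
S̃_{B/C} = C_B/C_C = 2.321/0.9802 = 2.37.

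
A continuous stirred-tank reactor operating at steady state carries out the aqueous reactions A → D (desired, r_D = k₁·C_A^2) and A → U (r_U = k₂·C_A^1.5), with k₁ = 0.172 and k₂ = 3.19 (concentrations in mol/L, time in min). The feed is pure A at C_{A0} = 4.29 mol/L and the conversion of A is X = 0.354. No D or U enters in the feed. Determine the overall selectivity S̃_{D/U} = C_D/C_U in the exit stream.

0.0898

Exit C_A = C_{A0}(1−X) = 4.29×0.646 = 2.771 mol/L.
A CSTR operates uniformly at the exit composition, giving r_D = 1.321 and r_U = 14.72 (each k·C_A^n at C_A = 2.771).
Overall selectivity = C_D/C_U = r_Dτ/(r_Uτ) = r_D/r_U = 0.0898.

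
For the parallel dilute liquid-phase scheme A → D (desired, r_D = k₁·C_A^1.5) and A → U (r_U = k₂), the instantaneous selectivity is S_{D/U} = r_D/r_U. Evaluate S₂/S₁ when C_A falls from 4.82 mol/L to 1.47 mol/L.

0.168

S_{D/U} = (k₁/k₂)·C_A^1.5, so S₂/S₁ = (C_{A,2}/C_{A,1})^1.5.
= (1.47/4.82)^1.5 = (0.3050)^1.5 = 0.168.
Selectivity toward D falls as C_A falls — high-concentration operation is favoured.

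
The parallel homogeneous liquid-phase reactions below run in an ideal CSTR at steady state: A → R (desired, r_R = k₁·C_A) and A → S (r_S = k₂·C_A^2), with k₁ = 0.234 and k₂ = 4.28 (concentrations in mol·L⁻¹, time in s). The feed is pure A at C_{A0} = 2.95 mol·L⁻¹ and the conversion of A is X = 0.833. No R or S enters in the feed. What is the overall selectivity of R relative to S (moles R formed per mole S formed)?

Exit C_A = C_{A0}(1−X) = 2.95×0.167 = 0.4927 mol·L⁻¹.
In a CSTR the entire volume is at exit conditions, so r_R = 0.234×0.4927 = 0.1153 and r_S = 4.28×0.4927^2 = 1.039.
Overall selectivity = C_R/C_S = r_Rτ/(r_Sτ) = r_R/r_S = 0.111.

0.111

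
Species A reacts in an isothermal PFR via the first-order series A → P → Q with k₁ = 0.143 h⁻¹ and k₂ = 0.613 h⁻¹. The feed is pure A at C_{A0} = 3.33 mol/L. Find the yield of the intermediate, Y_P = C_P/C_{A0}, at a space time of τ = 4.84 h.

0.137

The intermediate concentration in a first-order A→B→C sequence is C_P = k₁C_{A0}(e^(−k₁τ) − e^(−k₂τ))/(k₂−k₁).
e^(−k₁τ) = e^(−0.143×4.84) = e^(−0.6921) = 0.5005; e^(−k₂τ) = e^(−2.967) = 0.05146.
C_P = 0.143×3.33/(0.613−0.143) × (0.5005−0.05146) = 1.013×0.4491 = 0.4550 mol/L.
Y_P = C_P/C_{A0} = 0.4550/3.33 = 0.137.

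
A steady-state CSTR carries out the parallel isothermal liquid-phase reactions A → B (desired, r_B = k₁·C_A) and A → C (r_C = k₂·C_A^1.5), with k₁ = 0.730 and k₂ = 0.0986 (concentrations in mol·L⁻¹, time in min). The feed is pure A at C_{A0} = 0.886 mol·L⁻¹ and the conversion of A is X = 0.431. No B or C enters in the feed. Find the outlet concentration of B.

0.348 mol·L⁻¹

Exit C_A = C_{A0}(1−X) = 0.886×0.569 = 0.5041 mol·L⁻¹.
In a CSTR the entire volume is at exit conditions, so r_B = 0.730×0.5041 = 0.3680 and r_C = 0.0986×0.5041^1.5 = 0.03529.
Fraction of consumed A going to B: r_B/(r_B+r_C) = 0.9125.
C_B = 0.9125·C_{A0}·X = 0.9125×0.886×0.431 = 0.348 mol·L⁻¹.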